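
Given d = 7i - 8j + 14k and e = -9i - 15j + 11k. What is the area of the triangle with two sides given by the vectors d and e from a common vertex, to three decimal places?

i: (-8)·11 - 14·(-15) = -88 - (-210) = 122
j: 14·(-9) - 7·11 = -126 - 77 = -203
k: 7·(-15) - (-8)·(-9) = -105 - 72 = -177
d × e = (122, -203, -177)
|d × e| = √(122² + (-203)² + (-177)²) = √87422 ≈ 295.6721
area = ½ · 295.6721 ≈ 147.836

147.836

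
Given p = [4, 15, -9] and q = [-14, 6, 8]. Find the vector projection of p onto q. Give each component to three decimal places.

(1.797, -0.770, -1.027)

p · q = 4·(-14) + 15·6 + (-9)·8 = -56 + 90 - 72 = -38
|q|² = 196 + 36 + 64 = 296
proj_q p = (-38/296) · (-14, 6, 8) ≈ (1.797, -0.770, -1.027)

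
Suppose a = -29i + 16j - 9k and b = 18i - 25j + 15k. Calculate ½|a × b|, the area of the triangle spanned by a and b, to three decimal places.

257.742

i: 16·15 - (-9)·(-25) = 240 - 225 = 15
j: (-9)·18 - (-29)·15 = -162 - (-435) = 273
k: (-29)·(-25) - 16·18 = 725 - 288 = 437
a × b = (15, 273, 437)
|a × b| = √(15² + 273² + 437²) = √265723 ≈ 515.4833
area = ½ · 515.4833 ≈ 257.742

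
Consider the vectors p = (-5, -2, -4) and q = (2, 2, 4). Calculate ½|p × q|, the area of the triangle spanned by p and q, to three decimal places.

i: (-2)·4 - (-4)·2 = -8 - (-8) = 0
j: (-4)·2 - (-5)·4 = -8 - (-20) = 12
k: (-5)·2 - (-2)·2 = -10 - (-4) = -6
p × q = (0, 12, -6)
|p × q| = √(0² + 12² + (-6)²) = √180 ≈ 13.4164
area = ½ · 13.4164 ≈ 6.708

6.708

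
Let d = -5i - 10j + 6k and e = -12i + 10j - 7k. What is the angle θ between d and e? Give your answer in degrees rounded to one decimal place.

112.2

d · e = (-5)·(-12) + (-10)·10 + 6·(-7) = 60 - 100 - 42 = -82
|d|² = 25 + 100 + 36 = 161,  |d| = √161 ≈ 12.688578
|e|² = 144 + 100 + 49 = 293,  |e| = √293 ≈ 17.117243
cos θ = -82 / (12.688578 · 17.117243) ≈ -0.37754
θ = arccos(-0.37754) ≈ 112.2°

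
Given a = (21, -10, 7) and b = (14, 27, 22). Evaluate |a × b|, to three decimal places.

i: (-10)·22 - 7·27 = -220 - 189 = -409
j: 7·14 - 21·22 = 98 - 462 = -364
k: 21·27 - (-10)·14 = 567 - (-140) = 707
a × b = (-409, -364, 707)
|a × b| = √((-409)² + (-364)² + 707²) = √799626 ≈ 894.2181

894.218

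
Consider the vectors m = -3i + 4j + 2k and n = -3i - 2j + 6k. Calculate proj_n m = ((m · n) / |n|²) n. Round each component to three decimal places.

m · n = (-3)·(-3) + 4·(-2) + 2·6 = 9 - 8 + 12 = 13
|n|² = 9 + 4 + 36 = 49
proj_n m = (13/49) · (-3, -2, 6) ≈ (-0.796, -0.531, 1.592)

(-0.796, -0.531, 1.592)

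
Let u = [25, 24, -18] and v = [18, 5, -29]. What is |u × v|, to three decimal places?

i: 24·(-29) - (-18)·5 = -696 - (-90) = -606
j: (-18)·18 - 25·(-29) = -324 - (-725) = 401
k: 25·5 - 24·18 = 125 - 432 = -307
u × v = (-606, 401, -307)
|u × v| = √((-606)² + 401² + (-307)²) = √622286 ≈ 788.8511

788.851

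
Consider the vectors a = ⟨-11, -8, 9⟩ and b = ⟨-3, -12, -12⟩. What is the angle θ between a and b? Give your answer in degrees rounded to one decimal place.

a · b = (-11)·(-3) + (-8)·(-12) + 9·(-12) = 33 + 96 - 108 = 21
|a|² = 121 + 64 + 81 = 266,  |a| = √266 ≈ 16.309506
|b|² = 9 + 144 + 144 = 297,  |b| = √297 ≈ 17.233688
cos θ = 21 / (16.309506 · 17.233688) ≈ 0.07471
θ = arccos(0.07471) ≈ 85.7°

85.7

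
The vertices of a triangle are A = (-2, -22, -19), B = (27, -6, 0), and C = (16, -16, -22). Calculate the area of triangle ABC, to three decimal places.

236.263

AB = (29, 16, 19),  AC = (18, 6, -3)
i: 16·(-3) - 19·6 = -48 - 114 = -162
j: 19·18 - 29·(-3) = 342 - (-87) = 429
k: 29·6 - 16·18 = 174 - 288 = -114
AB × AC = (-162, 429, -114)
|AB × AC| = √223281 ≈ 472.5262
area = ½ · 472.5262 ≈ 236.263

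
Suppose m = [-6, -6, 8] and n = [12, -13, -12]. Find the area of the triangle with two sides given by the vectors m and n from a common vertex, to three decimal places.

116.245

i: (-6)·(-12) - 8·(-13) = 72 - (-104) = 176
j: 8·12 - (-6)·(-12) = 96 - 72 = 24
k: (-6)·(-13) - (-6)·12 = 78 - (-72) = 150
m × n = (176, 24, 150)
|m × n| = √(176² + 24² + 150²) = √54052 ≈ 232.4909
area = ½ · 232.4909 ≈ 116.245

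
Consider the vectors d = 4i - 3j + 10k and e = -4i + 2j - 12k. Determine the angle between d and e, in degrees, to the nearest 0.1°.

172.6

d · e = 4·(-4) + (-3)·2 + 10·(-12) = -16 - 6 - 120 = -142
|d|² = 16 + 9 + 100 = 125,  |d| = √125 ≈ 11.180340
|e|² = 16 + 4 + 144 = 164,  |e| = √164 ≈ 12.806248
cos θ = -142 / (11.180340 · 12.806248) ≈ -0.99177
θ = arccos(-0.99177) ≈ 172.6°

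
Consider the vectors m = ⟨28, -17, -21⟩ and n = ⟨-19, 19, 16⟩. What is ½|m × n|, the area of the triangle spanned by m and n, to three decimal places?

124.711

i: (-17)·16 - (-21)·19 = -272 - (-399) = 127
j: (-21)·(-19) - 28·16 = 399 - 448 = -49
k: 28·19 - (-17)·(-19) = 532 - 323 = 209
m × n = (127, -49, 209)
|m × n| = √(127² + (-49)² + 209²) = √62211 ≈ 249.4213
area = ½ · 249.4213 ≈ 124.711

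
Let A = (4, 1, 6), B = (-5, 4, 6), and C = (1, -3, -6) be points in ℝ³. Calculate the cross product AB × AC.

AB = (-9, 3, 0)
AC = (-3, -4, -12)
i: 3·(-12) - 0·(-4) = -36 - 0 = -36
j: 0·(-3) - (-9)·(-12) = 0 - 108 = -108
k: (-9)·(-4) - 3·(-3) = 36 - (-9) = 45
AB × AC = (-36, -108, 45)

(-36, -108, 45)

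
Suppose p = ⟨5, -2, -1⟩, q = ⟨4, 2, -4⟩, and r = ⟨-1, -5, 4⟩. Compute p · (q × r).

q × r:
i: 2·4 - (-4)·(-5) = 8 - 20 = -12
j: (-4)·(-1) - 4·4 = 4 - 16 = -12
k: 4·(-5) - 2·(-1) = -20 - (-2) = -18
q × r = (-12, -12, -18)
p · (q × r) = 5·(-12) + (-2)·(-12) + (-1)·(-18) = -60 + 24 + 18 = -18

-18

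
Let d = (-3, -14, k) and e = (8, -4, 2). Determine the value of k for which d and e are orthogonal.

d · e = (-3)·8 + (-14)·(-4) + k·2 = 32 + 2k
Set equal to 0: 2k = -32, so k = -16.

-16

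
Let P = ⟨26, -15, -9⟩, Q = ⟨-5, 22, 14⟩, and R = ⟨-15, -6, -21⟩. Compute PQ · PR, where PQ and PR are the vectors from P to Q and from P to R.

1328

PQ = Q − P = (-31, 37, 23)
PR = R − P = (-41, 9, -12)
PQ · PR = (-31)·(-41) + 37·9 + 23·(-12) = 1271 + 333 - 276 = 1328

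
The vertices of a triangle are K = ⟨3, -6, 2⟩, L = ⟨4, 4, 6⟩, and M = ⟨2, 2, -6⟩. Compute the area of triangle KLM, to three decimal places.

56.754

KL = (1, 10, 4),  KM = (-1, 8, -8)
i: 10·(-8) - 4·8 = -80 - 32 = -112
j: 4·(-1) - 1·(-8) = -4 - (-8) = 4
k: 1·8 - 10·(-1) = 8 - (-10) = 18
KL × KM = (-112, 4, 18)
|KL × KM| = √12884 ≈ 113.5077
area = ½ · 113.5077 ≈ 56.754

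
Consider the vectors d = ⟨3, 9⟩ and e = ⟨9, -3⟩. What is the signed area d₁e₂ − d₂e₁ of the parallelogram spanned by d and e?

-90

3·(-3) - 9·9 = -9 - 81 = -90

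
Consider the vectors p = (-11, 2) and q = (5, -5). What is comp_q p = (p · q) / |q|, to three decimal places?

-9.192

p · q = (-11)·5 + 2·(-5) = -55 - 10 = -65
|q| = √(25 + 25) = √50 ≈ 7.0711
comp_q p = -65 / √50 ≈ -9.192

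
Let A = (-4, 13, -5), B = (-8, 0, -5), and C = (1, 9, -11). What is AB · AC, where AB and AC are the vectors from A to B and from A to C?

32

AB = B − A = (-4, -13, 0)
AC = C − A = (5, -4, -6)
AB · AC = (-4)·5 + (-13)·(-4) + 0·(-6) = -20 + 52 + 0 = 32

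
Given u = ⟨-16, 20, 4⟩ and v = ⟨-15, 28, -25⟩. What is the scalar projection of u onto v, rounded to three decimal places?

17.317

u · v = (-16)·(-15) + 20·28 + 4·(-25) = 240 + 560 - 100 = 700
|v| = √(225 + 784 + 625) = √1634 ≈ 40.4228
comp_v u = 700 / √1634 ≈ 17.317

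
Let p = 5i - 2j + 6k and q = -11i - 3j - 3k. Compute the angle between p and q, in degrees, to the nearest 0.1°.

p · q = 5·(-11) + (-2)·(-3) + 6·(-3) = -55 + 6 - 18 = -67
|p|² = 25 + 4 + 36 = 65,  |p| = √65 ≈ 8.062258
|q|² = 121 + 9 + 9 = 139,  |q| = √139 ≈ 11.789826
cos θ = -67 / (8.062258 · 11.789826) ≈ -0.70487
θ = arccos(-0.70487) ≈ 134.8°

134.8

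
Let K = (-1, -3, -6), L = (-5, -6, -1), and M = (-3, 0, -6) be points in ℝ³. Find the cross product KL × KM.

(-15, -10, -18)

KL = (-4, -3, 5)
KM = (-2, 3, 0)
i: (-3)·0 - 5·3 = 0 - 15 = -15
j: 5·(-2) - (-4)·0 = -10 - 0 = -10
k: (-4)·3 - (-3)·(-2) = -12 - 6 = -18
KL × KM = (-15, -10, -18)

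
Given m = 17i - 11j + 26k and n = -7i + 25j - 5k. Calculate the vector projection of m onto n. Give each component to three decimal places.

(5.247, -18.741, 3.748)

m · n = 17·(-7) + (-11)·25 + 26·(-5) = -119 - 275 - 130 = -524
|n|² = 49 + 625 + 25 = 699
proj_n m = (-524/699) · (-7, 25, -5) ≈ (5.247, -18.741, 3.748)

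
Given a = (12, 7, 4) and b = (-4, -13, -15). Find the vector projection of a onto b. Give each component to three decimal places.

(1.941, 6.310, 7.280)

a · b = 12·(-4) + 7·(-13) + 4·(-15) = -48 - 91 - 60 = -199
|b|² = 16 + 169 + 225 = 410
proj_b a = (-199/410) · (-4, -13, -15) ≈ (1.941, 6.310, 7.280)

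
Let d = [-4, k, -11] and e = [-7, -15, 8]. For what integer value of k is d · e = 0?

-4

d · e = (-4)·(-7) + k·(-15) + (-11)·8 = -60 - 15k
Set equal to 0: -15k = 60, so k = -4.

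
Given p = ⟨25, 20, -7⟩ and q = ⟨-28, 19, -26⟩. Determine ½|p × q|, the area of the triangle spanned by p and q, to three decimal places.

i: 20·(-26) - (-7)·19 = -520 - (-133) = -387
j: (-7)·(-28) - 25·(-26) = 196 - (-650) = 846
k: 25·19 - 20·(-28) = 475 - (-560) = 1035
p × q = (-387, 846, 1035)
|p × q| = √((-387)² + 846² + 1035²) = √1936710 ≈ 1391.6573
area = ½ · 1391.6573 ≈ 695.829

695.829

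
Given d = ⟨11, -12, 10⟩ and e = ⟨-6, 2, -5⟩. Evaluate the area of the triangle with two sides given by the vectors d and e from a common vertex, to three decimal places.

32.113

i: (-12)·(-5) - 10·2 = 60 - 20 = 40
j: 10·(-6) - 11·(-5) = -60 - (-55) = -5
k: 11·2 - (-12)·(-6) = 22 - 72 = -50
d × e = (40, -5, -50)
|d × e| = √(40² + (-5)² + (-50)²) = √4125 ≈ 64.2262
area = ½ · 64.2262 ≈ 32.113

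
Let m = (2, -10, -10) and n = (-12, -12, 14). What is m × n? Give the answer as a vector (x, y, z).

(-260, 92, -144)

i: (-10)·14 - (-10)·(-12) = -140 - 120 = -260
j: (-10)·(-12) - 2·14 = 120 - 28 = 92
k: 2·(-12) - (-10)·(-12) = -24 - 120 = -144
m × n = (-260, 92, -144)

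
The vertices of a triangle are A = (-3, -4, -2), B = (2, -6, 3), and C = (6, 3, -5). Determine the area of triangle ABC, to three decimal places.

42.573

AB = (5, -2, 5),  AC = (9, 7, -3)
i: (-2)·(-3) - 5·7 = 6 - 35 = -29
j: 5·9 - 5·(-3) = 45 - (-15) = 60
k: 5·7 - (-2)·9 = 35 - (-18) = 53
AB × AC = (-29, 60, 53)
|AB × AC| = √7250 ≈ 85.1469
area = ½ · 85.1469 ≈ 42.573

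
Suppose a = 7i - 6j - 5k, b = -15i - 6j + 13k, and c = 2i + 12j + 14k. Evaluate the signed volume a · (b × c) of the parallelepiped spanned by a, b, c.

-2256

b × c:
i: (-6)·14 - 13·12 = -84 - 156 = -240
j: 13·2 - (-15)·14 = 26 - (-210) = 236
k: (-15)·12 - (-6)·2 = -180 - (-12) = -168
b × c = (-240, 236, -168)
a · (b × c) = 7·(-240) + (-6)·236 + (-5)·(-168) = -1680 - 1416 + 840 = -2256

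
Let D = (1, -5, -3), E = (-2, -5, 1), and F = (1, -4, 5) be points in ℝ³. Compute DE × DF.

(-4, 24, -3)

DE = (-3, 0, 4)
DF = (0, 1, 8)
i: 0·8 - 4·1 = 0 - 4 = -4
j: 4·0 - (-3)·8 = 0 - (-24) = 24
k: (-3)·1 - 0·0 = -3 - 0 = -3
DE × DF = (-4, 24, -3)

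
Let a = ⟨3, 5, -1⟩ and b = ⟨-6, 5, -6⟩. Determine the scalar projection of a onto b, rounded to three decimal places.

a · b = 3·(-6) + 5·5 + (-1)·(-6) = -18 + 25 + 6 = 13
|b| = √(36 + 25 + 36) = √97 ≈ 9.8489
comp_b a = 13 / √97 ≈ 1.320

1.320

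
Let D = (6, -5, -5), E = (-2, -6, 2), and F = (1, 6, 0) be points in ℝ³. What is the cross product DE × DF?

DE = (-8, -1, 7)
DF = (-5, 11, 5)
i: (-1)·5 - 7·11 = -5 - 77 = -82
j: 7·(-5) - (-8)·5 = -35 - (-40) = 5
k: (-8)·11 - (-1)·(-5) = -88 - 5 = -93
DE × DF = (-82, 5, -93)

(-82, 5, -93)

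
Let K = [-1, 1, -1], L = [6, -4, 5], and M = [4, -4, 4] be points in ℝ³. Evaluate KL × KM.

KL = (7, -5, 6)
KM = (5, -5, 5)
i: (-5)·5 - 6·(-5) = -25 - (-30) = 5
j: 6·5 - 7·5 = 30 - 35 = -5
k: 7·(-5) - (-5)·5 = -35 - (-25) = -10
KL × KM = (5, -5, -10)

(5, -5, -10)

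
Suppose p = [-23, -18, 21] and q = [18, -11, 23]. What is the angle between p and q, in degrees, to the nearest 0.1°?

76.2

p · q = (-23)·18 + (-18)·(-11) + 21·23 = -414 + 198 + 483 = 267
|p|² = 529 + 324 + 441 = 1294,  |p| = √1294 ≈ 35.972211
|q|² = 324 + 121 + 529 = 974,  |q| = √974 ≈ 31.208973
cos θ = 267 / (35.972211 · 31.208973) ≈ 0.23783
θ = arccos(0.23783) ≈ 76.2°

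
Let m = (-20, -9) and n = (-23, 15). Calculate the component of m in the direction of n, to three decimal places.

11.836

m · n = (-20)·(-23) + (-9)·15 = 460 - 135 = 325
|n| = √(529 + 225) = √754 ≈ 27.4591
comp_n m = 325 / √754 ≈ 11.836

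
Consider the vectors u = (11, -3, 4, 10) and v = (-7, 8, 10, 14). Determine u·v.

u · v = 11·(-7) + (-3)·8 + 4·10 + 10·14 = -77 - 24 + 40 + 140 = 79

79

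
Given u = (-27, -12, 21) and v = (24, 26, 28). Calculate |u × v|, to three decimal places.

i: (-12)·28 - 21·26 = -336 - 546 = -882
j: 21·24 - (-27)·28 = 504 - (-756) = 1260
k: (-27)·26 - (-12)·24 = -702 - (-288) = -414
u × v = (-882, 1260, -414)
|u × v| = √((-882)² + 1260² + (-414)²) = √2536920 ≈ 1592.7712

1592.771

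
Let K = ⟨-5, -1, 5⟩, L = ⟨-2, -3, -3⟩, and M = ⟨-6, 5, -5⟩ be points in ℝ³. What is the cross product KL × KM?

KL = (3, -2, -8)
KM = (-1, 6, -10)
i: (-2)·(-10) - (-8)·6 = 20 - (-48) = 68
j: (-8)·(-1) - 3·(-10) = 8 - (-30) = 38
k: 3·6 - (-2)·(-1) = 18 - 2 = 16
KL × KM = (68, 38, 16)

(68, 38, 16)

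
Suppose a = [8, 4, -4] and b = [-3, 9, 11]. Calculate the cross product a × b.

i: 4·11 - (-4)·9 = 44 - (-36) = 80
j: (-4)·(-3) - 8·11 = 12 - 88 = -76
k: 8·9 - 4·(-3) = 72 - (-12) = 84
a × b = (80, -76, 84)

(80, -76, 84)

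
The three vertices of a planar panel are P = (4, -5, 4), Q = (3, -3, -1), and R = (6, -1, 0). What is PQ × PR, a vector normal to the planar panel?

PQ = (-1, 2, -5)
PR = (2, 4, -4)
i: 2·(-4) - (-5)·4 = -8 - (-20) = 12
j: (-5)·2 - (-1)·(-4) = -10 - 4 = -14
k: (-1)·4 - 2·2 = -4 - 4 = -8
PQ × PR = (12, -14, -8)

(12, -14, -8)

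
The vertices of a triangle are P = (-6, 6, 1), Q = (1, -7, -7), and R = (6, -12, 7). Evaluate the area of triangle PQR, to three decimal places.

131.556

PQ = (7, -13, -8),  PR = (12, -18, 6)
i: (-13)·6 - (-8)·(-18) = -78 - 144 = -222
j: (-8)·12 - 7·6 = -96 - 42 = -138
k: 7·(-18) - (-13)·12 = -126 - (-156) = 30
PQ × PR = (-222, -138, 30)
|PQ × PR| = √69228 ≈ 263.1121
area = ½ · 263.1121 ≈ 131.556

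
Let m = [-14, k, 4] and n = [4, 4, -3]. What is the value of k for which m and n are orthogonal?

17

m · n = (-14)·4 + k·4 + 4·(-3) = -68 + 4k
Set equal to 0: 4k = 68, so k = 17.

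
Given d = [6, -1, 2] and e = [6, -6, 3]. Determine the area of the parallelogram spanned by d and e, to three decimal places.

i: (-1)·3 - 2·(-6) = -3 - (-12) = 9
j: 2·6 - 6·3 = 12 - 18 = -6
k: 6·(-6) - (-1)·6 = -36 - (-6) = -30
d × e = (9, -6, -30)
|d × e| = √(9² + (-6)² + (-30)²) = √1017 ≈ 31.8904

31.890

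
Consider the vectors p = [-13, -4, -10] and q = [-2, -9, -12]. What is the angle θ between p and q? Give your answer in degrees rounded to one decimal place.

p · q = (-13)·(-2) + (-4)·(-9) + (-10)·(-12) = 26 + 36 + 120 = 182
|p|² = 169 + 16 + 100 = 285,  |p| = √285 ≈ 16.881943
|q|² = 4 + 81 + 144 = 229,  |q| = √229 ≈ 15.132746
cos θ = 182 / (16.881943 · 15.132746) ≈ 0.71241
θ = arccos(0.71241) ≈ 44.6°

44.6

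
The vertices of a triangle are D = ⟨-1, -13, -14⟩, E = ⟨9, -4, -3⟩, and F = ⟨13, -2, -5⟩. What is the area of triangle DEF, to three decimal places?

DE = (10, 9, 11),  DF = (14, 11, 9)
i: 9·9 - 11·11 = 81 - 121 = -40
j: 11·14 - 10·9 = 154 - 90 = 64
k: 10·11 - 9·14 = 110 - 126 = -16
DE × DF = (-40, 64, -16)
|DE × DF| = √5952 ≈ 77.1492
area = ½ · 77.1492 ≈ 38.575

38.575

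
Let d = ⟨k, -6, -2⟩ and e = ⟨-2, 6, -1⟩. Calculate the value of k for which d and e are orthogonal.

-17

d · e = k·(-2) + (-6)·6 + (-2)·(-1) = -34 - 2k
Set equal to 0: -2k = 34, so k = -17.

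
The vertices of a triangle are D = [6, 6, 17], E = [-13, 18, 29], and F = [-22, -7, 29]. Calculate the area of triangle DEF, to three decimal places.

332.247

DE = (-19, 12, 12),  DF = (-28, -13, 12)
i: 12·12 - 12·(-13) = 144 - (-156) = 300
j: 12·(-28) - (-19)·12 = -336 - (-228) = -108
k: (-19)·(-13) - 12·(-28) = 247 - (-336) = 583
DE × DF = (300, -108, 583)
|DE × DF| = √441553 ≈ 664.4945
area = ½ · 664.4945 ≈ 332.247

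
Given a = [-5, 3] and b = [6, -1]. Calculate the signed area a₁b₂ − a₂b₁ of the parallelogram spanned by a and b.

-13

(-5)·(-1) - 3·6 = 5 - 18 = -13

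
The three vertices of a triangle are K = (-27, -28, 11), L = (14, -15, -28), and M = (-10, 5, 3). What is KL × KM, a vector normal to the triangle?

(1183, -335, 1132)

KL = (41, 13, -39)
KM = (17, 33, -8)
i: 13·(-8) - (-39)·33 = -104 - (-1287) = 1183
j: (-39)·17 - 41·(-8) = -663 - (-328) = -335
k: 41·33 - 13·17 = 1353 - 221 = 1132
KL × KM = (1183, -335, 1132)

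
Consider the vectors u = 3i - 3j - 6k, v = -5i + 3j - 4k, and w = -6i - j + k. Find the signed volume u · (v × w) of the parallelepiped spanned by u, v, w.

-228

v × w:
i: 3·1 - (-4)·(-1) = 3 - 4 = -1
j: (-4)·(-6) - (-5)·1 = 24 - (-5) = 29
k: (-5)·(-1) - 3·(-6) = 5 - (-18) = 23
v × w = (-1, 29, 23)
u · (v × w) = 3·(-1) + (-3)·29 + (-6)·23 = -3 - 87 - 138 = -228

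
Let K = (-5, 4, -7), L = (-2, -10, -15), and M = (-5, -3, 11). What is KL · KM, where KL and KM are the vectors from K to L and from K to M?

-46

KL = L − K = (3, -14, -8)
KM = M − K = (0, -7, 18)
KL · KM = 3·0 + (-14)·(-7) + (-8)·18 = 0 + 98 - 144 = -46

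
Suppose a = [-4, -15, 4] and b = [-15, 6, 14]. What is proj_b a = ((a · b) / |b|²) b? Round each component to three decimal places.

a · b = (-4)·(-15) + (-15)·6 + 4·14 = 60 - 90 + 56 = 26
|b|² = 225 + 36 + 196 = 457
proj_b a = (26/457) · (-15, 6, 14) ≈ (-0.853, 0.341, 0.796)

(-0.853, 0.341, 0.796)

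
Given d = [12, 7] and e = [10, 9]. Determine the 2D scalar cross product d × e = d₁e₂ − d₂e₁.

12·9 - 7·10 = 108 - 70 = 38

38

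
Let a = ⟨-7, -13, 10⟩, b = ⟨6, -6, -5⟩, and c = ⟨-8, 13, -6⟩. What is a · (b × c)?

-1395

b × c:
i: (-6)·(-6) - (-5)·13 = 36 - (-65) = 101
j: (-5)·(-8) - 6·(-6) = 40 - (-36) = 76
k: 6·13 - (-6)·(-8) = 78 - 48 = 30
b × c = (101, 76, 30)
a · (b × c) = (-7)·101 + (-13)·76 + 10·30 = -707 - 988 + 300 = -1395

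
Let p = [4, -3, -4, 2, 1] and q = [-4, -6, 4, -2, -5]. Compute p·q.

-23

p · q = 4·(-4) + (-3)·(-6) + (-4)·4 + 2·(-2) + 1·(-5) = -16 + 18 - 16 - 4 - 5 = -23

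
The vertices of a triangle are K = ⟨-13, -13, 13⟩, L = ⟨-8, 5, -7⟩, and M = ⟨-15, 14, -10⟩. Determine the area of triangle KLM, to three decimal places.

131.474

KL = (5, 18, -20),  KM = (-2, 27, -23)
i: 18·(-23) - (-20)·27 = -414 - (-540) = 126
j: (-20)·(-2) - 5·(-23) = 40 - (-115) = 155
k: 5·27 - 18·(-2) = 135 - (-36) = 171
KL × KM = (126, 155, 171)
|KL × KM| = √69142 ≈ 262.9487
area = ½ · 262.9487 ≈ 131.474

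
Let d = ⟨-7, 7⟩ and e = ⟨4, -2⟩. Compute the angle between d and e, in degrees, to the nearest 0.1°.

161.6

d · e = (-7)·4 + 7·(-2) = -28 - 14 = -42
|d|² = 49 + 49 = 98,  |d| = √98 ≈ 9.899495
|e|² = 16 + 4 = 20,  |e| = √20 ≈ 4.472136
cos θ = -42 / (9.899495 · 4.472136) ≈ -0.94868
θ = arccos(-0.94868) ≈ 161.6°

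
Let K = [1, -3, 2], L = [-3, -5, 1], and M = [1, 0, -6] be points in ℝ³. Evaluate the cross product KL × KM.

(19, -32, -12)

KL = (-4, -2, -1)
KM = (0, 3, -8)
i: (-2)·(-8) - (-1)·3 = 16 - (-3) = 19
j: (-1)·0 - (-4)·(-8) = 0 - 32 = -32
k: (-4)·3 - (-2)·0 = -12 - 0 = -12
KL × KM = (19, -32, -12)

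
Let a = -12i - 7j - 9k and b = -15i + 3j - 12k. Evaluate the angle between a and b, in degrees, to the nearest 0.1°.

33.9

a · b = (-12)·(-15) + (-7)·3 + (-9)·(-12) = 180 - 21 + 108 = 267
|a|² = 144 + 49 + 81 = 274,  |a| = √274 ≈ 16.552945
|b|² = 225 + 9 + 144 = 378,  |b| = √378 ≈ 19.442222
cos θ = 267 / (16.552945 · 19.442222) ≈ 0.82964
θ = arccos(0.82964) ≈ 33.9°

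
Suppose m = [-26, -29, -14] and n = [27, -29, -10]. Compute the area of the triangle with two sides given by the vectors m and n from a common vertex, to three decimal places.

834.097

i: (-29)·(-10) - (-14)·(-29) = 290 - 406 = -116
j: (-14)·27 - (-26)·(-10) = -378 - 260 = -638
k: (-26)·(-29) - (-29)·27 = 754 - (-783) = 1537
m × n = (-116, -638, 1537)
|m × n| = √((-116)² + (-638)² + 1537²) = √2782869 ≈ 1668.1933
area = ½ · 1668.1933 ≈ 834.097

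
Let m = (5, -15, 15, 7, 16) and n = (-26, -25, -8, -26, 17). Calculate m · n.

215

m · n = 5·(-26) + (-15)·(-25) + 15·(-8) + 7·(-26) + 16·17 = -130 + 375 - 120 - 182 + 272 = 215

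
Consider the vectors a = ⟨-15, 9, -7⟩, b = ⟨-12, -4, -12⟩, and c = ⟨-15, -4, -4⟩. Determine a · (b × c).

b × c:
i: (-4)·(-4) - (-12)·(-4) = 16 - 48 = -32
j: (-12)·(-15) - (-12)·(-4) = 180 - 48 = 132
k: (-12)·(-4) - (-4)·(-15) = 48 - 60 = -12
b × c = (-32, 132, -12)
a · (b × c) = (-15)·(-32) + 9·132 + (-7)·(-12) = 480 + 1188 + 84 = 1752

1752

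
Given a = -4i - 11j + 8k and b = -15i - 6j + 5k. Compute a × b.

i: (-11)·5 - 8·(-6) = -55 - (-48) = -7
j: 8·(-15) - (-4)·5 = -120 - (-20) = -100
k: (-4)·(-6) - (-11)·(-15) = 24 - 165 = -141
a × b = (-7, -100, -141)

(-7, -100, -141)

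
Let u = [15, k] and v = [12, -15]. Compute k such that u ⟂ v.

12

u · v = 15·12 + k·(-15) = 180 - 15k
Set equal to 0: -15k = -180, so k = 12.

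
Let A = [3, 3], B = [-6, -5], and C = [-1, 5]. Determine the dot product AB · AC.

20

AB = B − A = (-9, -8)
AC = C − A = (-4, 2)
AB · AC = (-9)·(-4) + (-8)·2 = 36 - 16 = 20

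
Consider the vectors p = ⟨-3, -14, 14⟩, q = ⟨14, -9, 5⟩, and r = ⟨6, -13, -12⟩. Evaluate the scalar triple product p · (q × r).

-5083

q × r:
i: (-9)·(-12) - 5·(-13) = 108 - (-65) = 173
j: 5·6 - 14·(-12) = 30 - (-168) = 198
k: 14·(-13) - (-9)·6 = -182 - (-54) = -128
q × r = (173, 198, -128)
p · (q × r) = (-3)·173 + (-14)·198 + 14·(-128) = -519 - 2772 - 1792 = -5083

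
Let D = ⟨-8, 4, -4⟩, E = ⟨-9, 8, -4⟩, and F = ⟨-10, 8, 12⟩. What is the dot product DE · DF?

18

DE = E − D = (-1, 4, 0)
DF = F − D = (-2, 4, 16)
DE · DF = (-1)·(-2) + 4·4 + 0·16 = 2 + 16 + 0 = 18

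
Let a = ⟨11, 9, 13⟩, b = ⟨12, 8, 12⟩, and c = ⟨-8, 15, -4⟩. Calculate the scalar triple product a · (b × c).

408

b × c:
i: 8·(-4) - 12·15 = -32 - 180 = -212
j: 12·(-8) - 12·(-4) = -96 - (-48) = -48
k: 12·15 - 8·(-8) = 180 - (-64) = 244
b × c = (-212, -48, 244)
a · (b × c) = 11·(-212) + 9·(-48) + 13·244 = -2332 - 432 + 3172 = 408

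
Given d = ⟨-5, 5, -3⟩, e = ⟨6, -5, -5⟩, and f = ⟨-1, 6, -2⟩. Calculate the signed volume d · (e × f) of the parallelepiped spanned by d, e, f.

e × f:
i: (-5)·(-2) - (-5)·6 = 10 - (-30) = 40
j: (-5)·(-1) - 6·(-2) = 5 - (-12) = 17
k: 6·6 - (-5)·(-1) = 36 - 5 = 31
e × f = (40, 17, 31)
d · (e × f) = (-5)·40 + 5·17 + (-3)·31 = -200 + 85 - 93 = -208

-208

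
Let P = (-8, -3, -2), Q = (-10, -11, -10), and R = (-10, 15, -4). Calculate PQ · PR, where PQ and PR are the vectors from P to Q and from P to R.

-124

PQ = Q − P = (-2, -8, -8)
PR = R − P = (-2, 18, -2)
PQ · PR = (-2)·(-2) + (-8)·18 + (-8)·(-2) = 4 - 144 + 16 = -124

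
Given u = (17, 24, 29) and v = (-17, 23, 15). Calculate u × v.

i: 24·15 - 29·23 = 360 - 667 = -307
j: 29·(-17) - 17·15 = -493 - 255 = -748
k: 17·23 - 24·(-17) = 391 - (-408) = 799
u × v = (-307, -748, 799)

(-307, -748, 799)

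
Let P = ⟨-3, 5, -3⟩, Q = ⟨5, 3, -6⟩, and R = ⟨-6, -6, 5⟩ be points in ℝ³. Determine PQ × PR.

(-49, -55, -94)

PQ = (8, -2, -3)
PR = (-3, -11, 8)
i: (-2)·8 - (-3)·(-11) = -16 - 33 = -49
j: (-3)·(-3) - 8·8 = 9 - 64 = -55
k: 8·(-11) - (-2)·(-3) = -88 - 6 = -94
PQ × PR = (-49, -55, -94)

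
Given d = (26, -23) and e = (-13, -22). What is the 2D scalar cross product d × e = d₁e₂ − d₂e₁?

-871

26·(-22) - (-23)·(-13) = -572 - 299 = -871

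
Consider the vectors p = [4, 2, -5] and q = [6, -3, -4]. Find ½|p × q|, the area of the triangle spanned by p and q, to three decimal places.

18.035

i: 2·(-4) - (-5)·(-3) = -8 - 15 = -23
j: (-5)·6 - 4·(-4) = -30 - (-16) = -14
k: 4·(-3) - 2·6 = -12 - 12 = -24
p × q = (-23, -14, -24)
|p × q| = √((-23)² + (-14)² + (-24)²) = √1301 ≈ 36.0694
area = ½ · 36.0694 ≈ 18.035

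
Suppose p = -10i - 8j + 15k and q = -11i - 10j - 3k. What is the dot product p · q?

145

p · q = (-10)·(-11) + (-8)·(-10) + 15·(-3) = 110 + 80 - 45 = 145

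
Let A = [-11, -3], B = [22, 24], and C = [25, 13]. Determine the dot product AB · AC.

1620

AB = B − A = (33, 27)
AC = C − A = (36, 16)
AB · AC = 33·36 + 27·16 = 1188 + 432 = 1620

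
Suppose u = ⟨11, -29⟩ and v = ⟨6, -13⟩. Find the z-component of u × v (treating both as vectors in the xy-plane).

11·(-13) - (-29)·6 = -143 - (-174) = 31

31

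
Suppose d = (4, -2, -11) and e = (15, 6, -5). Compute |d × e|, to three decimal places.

i: (-2)·(-5) - (-11)·6 = 10 - (-66) = 76
j: (-11)·15 - 4·(-5) = -165 - (-20) = -145
k: 4·6 - (-2)·15 = 24 - (-30) = 54
d × e = (76, -145, 54)
|d × e| = √(76² + (-145)² + 54²) = √29717 ≈ 172.3862

172.386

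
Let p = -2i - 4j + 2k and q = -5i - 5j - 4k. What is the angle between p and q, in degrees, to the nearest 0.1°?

p · q = (-2)·(-5) + (-4)·(-5) + 2·(-4) = 10 + 20 - 8 = 22
|p|² = 4 + 16 + 4 = 24,  |p| = √24 ≈ 4.898979
|q|² = 25 + 25 + 16 = 66,  |q| = √66 ≈ 8.124038
cos θ = 22 / (4.898979 · 8.124038) ≈ 0.55277
θ = arccos(0.55277) ≈ 56.4°

56.4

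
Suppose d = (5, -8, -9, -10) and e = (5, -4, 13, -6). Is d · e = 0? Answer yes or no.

yes

d · e = 5·5 + (-8)·(-4) + (-9)·13 + (-10)·(-6) = 25 + 32 - 117 + 60 = 0
Zero, so the vectors are orthogonal.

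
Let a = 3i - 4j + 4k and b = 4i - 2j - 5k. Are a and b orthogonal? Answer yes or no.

yes

a · b = 3·4 + (-4)·(-2) + 4·(-5) = 12 + 8 - 20 = 0
Zero, so the vectors are orthogonal.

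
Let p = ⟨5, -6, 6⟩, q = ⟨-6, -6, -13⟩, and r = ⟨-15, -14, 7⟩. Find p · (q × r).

-2578

q × r:
i: (-6)·7 - (-13)·(-14) = -42 - 182 = -224
j: (-13)·(-15) - (-6)·7 = 195 - (-42) = 237
k: (-6)·(-14) - (-6)·(-15) = 84 - 90 = -6
q × r = (-224, 237, -6)
p · (q × r) = 5·(-224) + (-6)·237 + 6·(-6) = -1120 - 1422 - 36 = -2578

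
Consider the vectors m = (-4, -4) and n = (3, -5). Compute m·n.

8

m · n = (-4)·3 + (-4)·(-5) = -12 + 20 = 8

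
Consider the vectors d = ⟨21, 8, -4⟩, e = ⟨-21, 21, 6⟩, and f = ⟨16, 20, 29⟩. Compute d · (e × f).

e × f:
i: 21·29 - 6·20 = 609 - 120 = 489
j: 6·16 - (-21)·29 = 96 - (-609) = 705
k: (-21)·20 - 21·16 = -420 - 336 = -756
e × f = (489, 705, -756)
d · (e × f) = 21·489 + 8·705 + (-4)·(-756) = 10269 + 5640 + 3024 = 18933

18933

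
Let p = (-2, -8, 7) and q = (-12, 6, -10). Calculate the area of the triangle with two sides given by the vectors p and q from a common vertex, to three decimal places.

i: (-8)·(-10) - 7·6 = 80 - 42 = 38
j: 7·(-12) - (-2)·(-10) = -84 - 20 = -104
k: (-2)·6 - (-8)·(-12) = -12 - 96 = -108
p × q = (38, -104, -108)
|p × q| = √(38² + (-104)² + (-108)²) = √23924 ≈ 154.6739
area = ½ · 154.6739 ≈ 77.337

77.337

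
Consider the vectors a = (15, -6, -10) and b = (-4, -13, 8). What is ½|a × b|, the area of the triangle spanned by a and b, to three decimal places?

i: (-6)·8 - (-10)·(-13) = -48 - 130 = -178
j: (-10)·(-4) - 15·8 = 40 - 120 = -80
k: 15·(-13) - (-6)·(-4) = -195 - 24 = -219
a × b = (-178, -80, -219)
|a × b| = √((-178)² + (-80)² + (-219)²) = √86045 ≈ 293.3343
area = ½ · 293.3343 ≈ 146.667

146.667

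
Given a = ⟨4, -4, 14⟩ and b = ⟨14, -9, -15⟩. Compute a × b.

i: (-4)·(-15) - 14·(-9) = 60 - (-126) = 186
j: 14·14 - 4·(-15) = 196 - (-60) = 256
k: 4·(-9) - (-4)·14 = -36 - (-56) = 20
a × b = (186, 256, 20)

(186, 256, 20)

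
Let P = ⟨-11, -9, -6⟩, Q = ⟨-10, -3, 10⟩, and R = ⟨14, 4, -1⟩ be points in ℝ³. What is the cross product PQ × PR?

(-178, 395, -137)

PQ = (1, 6, 16)
PR = (25, 13, 5)
i: 6·5 - 16·13 = 30 - 208 = -178
j: 16·25 - 1·5 = 400 - 5 = 395
k: 1·13 - 6·25 = 13 - 150 = -137
PQ × PR = (-178, 395, -137)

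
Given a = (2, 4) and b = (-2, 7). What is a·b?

24

a · b = 2·(-2) + 4·7 = -4 + 28 = 24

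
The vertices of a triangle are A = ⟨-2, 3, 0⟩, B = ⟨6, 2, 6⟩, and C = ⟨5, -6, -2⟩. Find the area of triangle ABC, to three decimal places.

51.781

AB = (8, -1, 6),  AC = (7, -9, -2)
i: (-1)·(-2) - 6·(-9) = 2 - (-54) = 56
j: 6·7 - 8·(-2) = 42 - (-16) = 58
k: 8·(-9) - (-1)·7 = -72 - (-7) = -65
AB × AC = (56, 58, -65)
|AB × AC| = √10725 ≈ 103.5616
area = ½ · 103.5616 ≈ 51.781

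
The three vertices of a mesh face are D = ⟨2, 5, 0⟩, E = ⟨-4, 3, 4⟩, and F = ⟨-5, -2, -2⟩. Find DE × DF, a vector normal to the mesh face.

(32, -40, 28)

DE = (-6, -2, 4)
DF = (-7, -7, -2)
i: (-2)·(-2) - 4·(-7) = 4 - (-28) = 32
j: 4·(-7) - (-6)·(-2) = -28 - 12 = -40
k: (-6)·(-7) - (-2)·(-7) = 42 - 14 = 28
DE × DF = (32, -40, 28)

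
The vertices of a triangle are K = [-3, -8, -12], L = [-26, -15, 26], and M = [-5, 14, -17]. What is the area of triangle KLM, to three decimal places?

486.950

KL = (-23, -7, 38),  KM = (-2, 22, -5)
i: (-7)·(-5) - 38·22 = 35 - 836 = -801
j: 38·(-2) - (-23)·(-5) = -76 - 115 = -191
k: (-23)·22 - (-7)·(-2) = -506 - 14 = -520
KL × KM = (-801, -191, -520)
|KL × KM| = √948482 ≈ 973.9004
area = ½ · 973.9004 ≈ 486.950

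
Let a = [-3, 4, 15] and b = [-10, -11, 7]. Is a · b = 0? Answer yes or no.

a · b = (-3)·(-10) + 4·(-11) + 15·7 = 30 - 44 + 105 = 91
Nonzero, so the vectors are not orthogonal.

no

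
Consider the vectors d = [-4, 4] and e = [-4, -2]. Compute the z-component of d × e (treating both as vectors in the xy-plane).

24

(-4)·(-2) - 4·(-4) = 8 - (-16) = 24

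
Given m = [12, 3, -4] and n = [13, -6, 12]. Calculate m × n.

i: 3·12 - (-4)·(-6) = 36 - 24 = 12
j: (-4)·13 - 12·12 = -52 - 144 = -196
k: 12·(-6) - 3·13 = -72 - 39 = -111
m × n = (12, -196, -111)

(12, -196, -111)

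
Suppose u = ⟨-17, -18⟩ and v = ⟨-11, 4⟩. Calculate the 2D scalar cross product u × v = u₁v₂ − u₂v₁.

(-17)·4 - (-18)·(-11) = -68 - 198 = -266

-266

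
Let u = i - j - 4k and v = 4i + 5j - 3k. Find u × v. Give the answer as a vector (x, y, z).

(23, -13, 9)

i: (-1)·(-3) - (-4)·5 = 3 - (-20) = 23
j: (-4)·4 - 1·(-3) = -16 - (-3) = -13
k: 1·5 - (-1)·4 = 5 - (-4) = 9
u × v = (23, -13, 9)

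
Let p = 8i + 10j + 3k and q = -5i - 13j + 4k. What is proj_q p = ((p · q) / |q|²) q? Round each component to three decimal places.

(3.762, 9.781, -3.010)

p · q = 8·(-5) + 10·(-13) + 3·4 = -40 - 130 + 12 = -158
|q|² = 25 + 169 + 16 = 210
proj_q p = (-158/210) · (-5, -13, 4) ≈ (3.762, 9.781, -3.010)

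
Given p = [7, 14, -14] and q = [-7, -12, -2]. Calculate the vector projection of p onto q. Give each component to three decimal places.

(6.716, 11.513, 1.919)

p · q = 7·(-7) + 14·(-12) + (-14)·(-2) = -49 - 168 + 28 = -189
|q|² = 49 + 144 + 4 = 197
proj_q p = (-189/197) · (-7, -12, -2) ≈ (6.716, 11.513, 1.919)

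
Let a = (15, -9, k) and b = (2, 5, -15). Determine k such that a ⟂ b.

-1

a · b = 15·2 + (-9)·5 + k·(-15) = -15 - 15k
Set equal to 0: -15k = 15, so k = -1.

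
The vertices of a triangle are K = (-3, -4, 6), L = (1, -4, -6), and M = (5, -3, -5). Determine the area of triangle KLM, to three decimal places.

26.758

KL = (4, 0, -12),  KM = (8, 1, -11)
i: 0·(-11) - (-12)·1 = 0 - (-12) = 12
j: (-12)·8 - 4·(-11) = -96 - (-44) = -52
k: 4·1 - 0·8 = 4 - 0 = 4
KL × KM = (12, -52, 4)
|KL × KM| = √2864 ≈ 53.5164
area = ½ · 53.5164 ≈ 26.758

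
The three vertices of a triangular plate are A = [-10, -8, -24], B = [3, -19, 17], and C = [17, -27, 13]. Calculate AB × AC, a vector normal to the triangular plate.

(372, 626, 50)

AB = (13, -11, 41)
AC = (27, -19, 37)
i: (-11)·37 - 41·(-19) = -407 - (-779) = 372
j: 41·27 - 13·37 = 1107 - 481 = 626
k: 13·(-19) - (-11)·27 = -247 - (-297) = 50
AB × AC = (372, 626, 50)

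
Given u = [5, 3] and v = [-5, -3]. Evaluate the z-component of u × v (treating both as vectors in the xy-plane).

0

5·(-3) - 3·(-5) = -15 - (-15) = 0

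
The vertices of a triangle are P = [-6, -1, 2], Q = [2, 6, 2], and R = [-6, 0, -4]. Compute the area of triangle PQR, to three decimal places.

PQ = (8, 7, 0),  PR = (0, 1, -6)
i: 7·(-6) - 0·1 = -42 - 0 = -42
j: 0·0 - 8·(-6) = 0 - (-48) = 48
k: 8·1 - 7·0 = 8 - 0 = 8
PQ × PR = (-42, 48, 8)
|PQ × PR| = √4132 ≈ 64.2806
area = ½ · 64.2806 ≈ 32.140

32.140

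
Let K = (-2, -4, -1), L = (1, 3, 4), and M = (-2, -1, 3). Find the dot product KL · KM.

KL = L − K = (3, 7, 5)
KM = M − K = (0, 3, 4)
KL · KM = 3·0 + 7·3 + 5·4 = 0 + 21 + 20 = 41

41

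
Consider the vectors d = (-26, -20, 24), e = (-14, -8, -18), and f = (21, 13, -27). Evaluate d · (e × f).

3084

e × f:
i: (-8)·(-27) - (-18)·13 = 216 - (-234) = 450
j: (-18)·21 - (-14)·(-27) = -378 - 378 = -756
k: (-14)·13 - (-8)·21 = -182 - (-168) = -14
e × f = (450, -756, -14)
d · (e × f) = (-26)·450 + (-20)·(-756) + 24·(-14) = -11700 + 15120 - 336 = 3084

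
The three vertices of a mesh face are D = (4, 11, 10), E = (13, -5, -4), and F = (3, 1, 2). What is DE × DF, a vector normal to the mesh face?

(-12, 86, -106)

DE = (9, -16, -14)
DF = (-1, -10, -8)
i: (-16)·(-8) - (-14)·(-10) = 128 - 140 = -12
j: (-14)·(-1) - 9·(-8) = 14 - (-72) = 86
k: 9·(-10) - (-16)·(-1) = -90 - 16 = -106
DE × DF = (-12, 86, -106)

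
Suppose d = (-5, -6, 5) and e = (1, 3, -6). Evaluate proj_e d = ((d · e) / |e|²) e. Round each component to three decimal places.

(-1.152, -3.457, 6.913)

d · e = (-5)·1 + (-6)·3 + 5·(-6) = -5 - 18 - 30 = -53
|e|² = 1 + 9 + 36 = 46
proj_e d = (-53/46) · (1, 3, -6) ≈ (-1.152, -3.457, 6.913)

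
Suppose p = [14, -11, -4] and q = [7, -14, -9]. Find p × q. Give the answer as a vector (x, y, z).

(43, 98, -119)

i: (-11)·(-9) - (-4)·(-14) = 99 - 56 = 43
j: (-4)·7 - 14·(-9) = -28 - (-126) = 98
k: 14·(-14) - (-11)·7 = -196 - (-77) = -119
p × q = (43, 98, -119)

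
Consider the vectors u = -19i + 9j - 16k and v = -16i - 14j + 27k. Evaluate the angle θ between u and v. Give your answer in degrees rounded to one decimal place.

106.2

u · v = (-19)·(-16) + 9·(-14) + (-16)·27 = 304 - 126 - 432 = -254
|u|² = 361 + 81 + 256 = 698,  |u| = √698 ≈ 26.419690
|v|² = 256 + 196 + 729 = 1181,  |v| = √1181 ≈ 34.365681
cos θ = -254 / (26.419690 · 34.365681) ≈ -0.27976
θ = arccos(-0.27976) ≈ 106.2°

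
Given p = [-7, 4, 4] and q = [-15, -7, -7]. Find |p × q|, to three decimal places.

154.149

i: 4·(-7) - 4·(-7) = -28 - (-28) = 0
j: 4·(-15) - (-7)·(-7) = -60 - 49 = -109
k: (-7)·(-7) - 4·(-15) = 49 - (-60) = 109
p × q = (0, -109, 109)
|p × q| = √(0² + (-109)² + 109²) = √23762 ≈ 154.1493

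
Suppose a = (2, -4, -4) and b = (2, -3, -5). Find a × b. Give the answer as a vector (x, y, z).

i: (-4)·(-5) - (-4)·(-3) = 20 - 12 = 8
j: (-4)·2 - 2·(-5) = -8 - (-10) = 2
k: 2·(-3) - (-4)·2 = -6 - (-8) = 2
a × b = (8, 2, 2)

(8, 2, 2)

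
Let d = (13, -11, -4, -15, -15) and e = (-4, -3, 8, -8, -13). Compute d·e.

d · e = 13·(-4) + (-11)·(-3) + (-4)·8 + (-15)·(-8) + (-15)·(-13) = -52 + 33 - 32 + 120 + 195 = 264

264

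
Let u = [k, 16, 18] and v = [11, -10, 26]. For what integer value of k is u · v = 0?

-28

u · v = k·11 + 16·(-10) + 18·26 = 308 + 11k
Set equal to 0: 11k = -308, so k = -28.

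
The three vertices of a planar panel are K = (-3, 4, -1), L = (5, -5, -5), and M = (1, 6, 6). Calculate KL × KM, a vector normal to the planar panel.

KL = (8, -9, -4)
KM = (4, 2, 7)
i: (-9)·7 - (-4)·2 = -63 - (-8) = -55
j: (-4)·4 - 8·7 = -16 - 56 = -72
k: 8·2 - (-9)·4 = 16 - (-36) = 52
KL × KM = (-55, -72, 52)

(-55, -72, 52)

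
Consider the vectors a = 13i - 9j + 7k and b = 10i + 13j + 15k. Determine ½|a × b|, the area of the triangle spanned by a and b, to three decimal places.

182.881

i: (-9)·15 - 7·13 = -135 - 91 = -226
j: 7·10 - 13·15 = 70 - 195 = -125
k: 13·13 - (-9)·10 = 169 - (-90) = 259
a × b = (-226, -125, 259)
|a × b| = √((-226)² + (-125)² + 259²) = √133782 ≈ 365.7622
area = ½ · 365.7622 ≈ 182.881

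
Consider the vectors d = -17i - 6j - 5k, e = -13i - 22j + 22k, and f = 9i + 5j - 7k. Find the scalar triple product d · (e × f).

e × f:
i: (-22)·(-7) - 22·5 = 154 - 110 = 44
j: 22·9 - (-13)·(-7) = 198 - 91 = 107
k: (-13)·5 - (-22)·9 = -65 - (-198) = 133
e × f = (44, 107, 133)
d · (e × f) = (-17)·44 + (-6)·107 + (-5)·133 = -748 - 642 - 665 = -2055

-2055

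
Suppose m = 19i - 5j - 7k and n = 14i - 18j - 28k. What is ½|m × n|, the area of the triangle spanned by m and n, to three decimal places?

256.191

i: (-5)·(-28) - (-7)·(-18) = 140 - 126 = 14
j: (-7)·14 - 19·(-28) = -98 - (-532) = 434
k: 19·(-18) - (-5)·14 = -342 - (-70) = -272
m × n = (14, 434, -272)
|m × n| = √(14² + 434² + (-272)²) = √262536 ≈ 512.3827
area = ½ · 512.3827 ≈ 256.191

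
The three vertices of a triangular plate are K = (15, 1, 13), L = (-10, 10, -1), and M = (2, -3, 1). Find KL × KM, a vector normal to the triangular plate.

(-164, -118, 217)

KL = (-25, 9, -14)
KM = (-13, -4, -12)
i: 9·(-12) - (-14)·(-4) = -108 - 56 = -164
j: (-14)·(-13) - (-25)·(-12) = 182 - 300 = -118
k: (-25)·(-4) - 9·(-13) = 100 - (-117) = 217
KL × KM = (-164, -118, 217)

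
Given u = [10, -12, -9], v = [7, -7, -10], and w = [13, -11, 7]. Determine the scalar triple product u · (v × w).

432

v × w:
i: (-7)·7 - (-10)·(-11) = -49 - 110 = -159
j: (-10)·13 - 7·7 = -130 - 49 = -179
k: 7·(-11) - (-7)·13 = -77 - (-91) = 14
v × w = (-159, -179, 14)
u · (v × w) = 10·(-159) + (-12)·(-179) + (-9)·14 = -1590 + 2148 - 126 = 432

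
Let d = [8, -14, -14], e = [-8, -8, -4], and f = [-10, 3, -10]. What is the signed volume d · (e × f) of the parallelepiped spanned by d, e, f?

e × f:
i: (-8)·(-10) - (-4)·3 = 80 - (-12) = 92
j: (-4)·(-10) - (-8)·(-10) = 40 - 80 = -40
k: (-8)·3 - (-8)·(-10) = -24 - 80 = -104
e × f = (92, -40, -104)
d · (e × f) = 8·92 + (-14)·(-40) + (-14)·(-104) = 736 + 560 + 1456 = 2752

2752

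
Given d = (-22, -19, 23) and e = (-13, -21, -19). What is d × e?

i: (-19)·(-19) - 23·(-21) = 361 - (-483) = 844
j: 23·(-13) - (-22)·(-19) = -299 - 418 = -717
k: (-22)·(-21) - (-19)·(-13) = 462 - 247 = 215
d × e = (844, -717, 215)

(844, -717, 215)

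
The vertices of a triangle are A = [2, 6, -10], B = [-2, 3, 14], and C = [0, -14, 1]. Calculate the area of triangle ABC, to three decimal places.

226.551

AB = (-4, -3, 24),  AC = (-2, -20, 11)
i: (-3)·11 - 24·(-20) = -33 - (-480) = 447
j: 24·(-2) - (-4)·11 = -48 - (-44) = -4
k: (-4)·(-20) - (-3)·(-2) = 80 - 6 = 74
AB × AC = (447, -4, 74)
|AB × AC| = √205301 ≈ 453.1015
area = ½ · 453.1015 ≈ 226.551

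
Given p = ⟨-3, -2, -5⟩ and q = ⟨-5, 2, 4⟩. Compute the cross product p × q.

(2, 37, -16)

i: (-2)·4 - (-5)·2 = -8 - (-10) = 2
j: (-5)·(-5) - (-3)·4 = 25 - (-12) = 37
k: (-3)·2 - (-2)·(-5) = -6 - 10 = -16
p × q = (2, 37, -16)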